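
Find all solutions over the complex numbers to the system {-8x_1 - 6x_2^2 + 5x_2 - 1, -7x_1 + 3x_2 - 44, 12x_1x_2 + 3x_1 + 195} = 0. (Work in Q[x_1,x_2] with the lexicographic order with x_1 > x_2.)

Compute a lex Gröbner basis by Buchberger's algorithm.
f_1 = -8x_1 - 6x_2^2 + 5x_2 - 1, LT = x_1.
f_2 = -7x_1 + 3x_2 - 44, LT = x_1.
f_3 = 12x_1x_2 + 3x_1 + 195, LT = x_1x_2.

S(f_1,f_2): lcm = x_1. S = 3/4x_2^2 - 11/56x_2 - 345/56.
  reduce S modulo (f_1, f_2, f_3):
  remainder 3/4x_2^2 - 11/56x_2 - 345/56 ≠ 0; add h_4 = 3/4x_2^2 - 11/56x_2 - 345/56 to the basis.

S(f_1,f_3): lcm = x_1x_2. S = -1/4x_1 + 3/4x_2^3 - 5/8x_2^2 + 1/8x_2 - 65/4.
  reduce S modulo (f_1, f_2, f_3, h_4):
  remainder 1189/196x_2 - 3567/196 ≠ 0; add h_5 = 1189/196x_2 - 3567/196 to the basis.

The other S-polynomials (S(f_2,f_3), S(f_1,h_4), S(f_2,h_4), S(f_3,h_4), S(f_1,h_5), S(f_2,h_5), S(f_3,h_5), S(h_4,h_5)) all reduce to 0 modulo the current basis, so we have a Gröbner basis.
Inter-reduce: drop elements whose leading term is divisible by another's, tail-reduce, and make monic.
Reduced Gröbner basis: {x_1 + 5, x_2 - 3}.

Elimination: the polynomial x_2 - 3 lies in the elimination ideal for x_2, so x_2 ∈ {3}. For each such x_2, the remaining basis elements (now univariate) give the rest of the solution.
  x_2 = 3: the earlier basis element becomes x_1 + 5 = 0, giving x_1 = -5 — point (-5, 3).
A lex Gröbner basis triangularizes the system, enabling back-substitution.

{(-5, 3)}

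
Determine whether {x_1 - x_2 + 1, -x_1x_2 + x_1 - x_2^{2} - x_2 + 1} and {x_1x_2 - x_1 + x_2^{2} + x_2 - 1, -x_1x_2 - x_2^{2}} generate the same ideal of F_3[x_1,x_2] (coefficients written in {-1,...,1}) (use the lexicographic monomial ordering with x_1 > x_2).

Yes, the ideals are equal.

For a fixed monomial order, each ideal has a unique reduced Gröbner basis; comparing bases decides equality.
Buchberger on the first generating set:
f_1 = x_1 - x_2 + 1, LT = x_1.
f_2 = -x_1x_2 + x_1 - x_2^{2} - x_2 + 1, LT = x_1x_2.

S(f_1,f_2): lcm = x_1x_2. S = x_1 + x_2^{2} + 1.
  leading term x_1: subtract (1)·f_1 from x_1 + x_2^{2} + 1 → x_2^{2} + x_2
  leading term x_2^{2}: no divisor's leading term divides it; move x_2^{2} to the remainder.
  leading term x_2: no divisor's leading term divides it; move x_2 to the remainder.
  remainder x_2^{2} + x_2 ≠ 0; add g_3 = x_2^{2} + x_2 to the basis.

The other S-polynomials (S(f_1,g_3), S(f_2,g_3)) all reduce to 0 modulo the current basis, so we have a Gröbner basis.
Inter-reduce: drop elements whose leading term is divisible by another's, tail-reduce, and make monic.
Reduced Gröbner basis: {x_1 - x_2 + 1, x_2^{2} + x_2}.

Buchberger on the second generating set:
h_1 = x_1x_2 - x_1 + x_2^{2} + x_2 - 1, LT = x_1x_2.
h_2 = -x_1x_2 - x_2^{2}, LT = x_1x_2.

S(h_1,h_2): lcm = x_1x_2. S = -x_1 + x_2 - 1.
  leading term x_1: no divisor's leading term divides it; move -x_1 to the remainder.
  leading term x_2: no divisor's leading term divides it; move x_2 to the remainder.
  leading term 1: no divisor's leading term divides it; move -1 to the remainder.
  remainder -x_1 + x_2 - 1 ≠ 0; add k_3 = -x_1 + x_2 - 1 to the basis.

S(h_1,k_3): lcm = x_1x_2. S = -x_1 - x_2^{2} - 1.
  leading term x_1: subtract (1)·k_3 from -x_1 - x_2^{2} - 1 → -x_2^{2} - x_2
  leading term x_2^{2}: no divisor's leading term divides it; move -x_2^{2} to the remainder.
  leading term x_2: no divisor's leading term divides it; move -x_2 to the remainder.
  remainder -x_2^{2} - x_2 ≠ 0; add k_4 = -x_2^{2} - x_2 to the basis.

The other S-polynomials (S(h_2,k_3), S(h_1,k_4), S(h_2,k_4), S(k_3,k_4)) all reduce to 0 modulo the current basis, so we have a Gröbner basis.
Inter-reduce: drop elements whose leading term is divisible by another's, tail-reduce, and make monic.
Reduced Gröbner basis: {x_1 - x_2 + 1, x_2^{2} + x_2}.

These coincide, so the ideals are equal.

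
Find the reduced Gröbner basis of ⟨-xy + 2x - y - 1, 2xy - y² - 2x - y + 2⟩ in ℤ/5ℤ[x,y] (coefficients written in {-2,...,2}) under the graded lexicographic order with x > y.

f_1 = -xy + 2x - y - 1, LT = xy.
f_2 = 2xy - y² - 2x - y + 2, LT = xy.

S(f_1,f_2): lcm = xy. S = -2y² - x - y.
  leading term y²: no divisor's leading term divides it; move -2y² to the remainder.
  leading term x: no divisor's leading term divides it; move -x to the remainder.
  leading term y: no divisor's leading term divides it; move -y to the remainder.
  remainder -2y² - x - y ≠ 0; add g_3 = -2y² - x - y to the basis.

S(f_1,g_3): lcm = xy². S = 2x² + y² + y.
  leading term x²: no divisor's leading term divides it; move 2x² to the remainder.
  leading term y²: subtract (2)·g_3 from y² + y → 2x - 2y
  leading term x: no divisor's leading term divides it; move 2x to the remainder.
  leading term y: no divisor's leading term divides it; move -2y to the remainder.
  remainder 2x² + 2x - 2y ≠ 0; add g_4 = 2x² + 2x - 2y to the basis.

S(f_2,g_3): lcm = xy². S = 2y³ + 2x² + xy + 2y² + y.
  leading term y³: subtract (-y)·g_3 from 2y³ + 2x² + xy + 2y² + y → 2x² + y² + y
  leading term x²: subtract (1)·g_4 from 2x² + y² + y → y² - 2x - 2y
  leading term y²: subtract (2)·g_3 from y² - 2x - 2y → 0
  remainder 0.

S(f_1,g_4): lcm = x²y. S = -2x² + y² + x.
  leading term x²: subtract (-1)·g_4 from -2x² + y² + x → y² - 2x - 2y
  leading term y²: subtract (2)·g_3 from y² - 2x - 2y → 0
  remainder 0.

S(f_2,g_4): lcm = x²y. S = 2xy² - x² + xy + y² + x.
  leading term xy²: subtract (-2y)·f_1 from 2xy² - x² + xy + y² + x → -x² - y² + x - 2y
  leading term x²: subtract (2)·g_4 from -x² - y² + x - 2y → -y² + 2x + 2y
  leading term y²: subtract (-2)·g_3 from -y² + 2x + 2y → 0
  remainder 0.

S(g_3,g_4): leading monomials are coprime, so the S-polynomial reduces to 0 (Buchberger's first criterion).
Every S-polynomial of the final basis reduces to 0, so we have a Gröbner basis.
Inter-reduce: drop elements whose leading term is divisible by another's, tail-reduce, and make monic.

G = {x² + x - y, xy - 2x + y + 1, y² - 2x - 2y}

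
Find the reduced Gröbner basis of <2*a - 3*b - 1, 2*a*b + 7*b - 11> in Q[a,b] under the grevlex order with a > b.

G = {b**2 + 8/3*b - 11/3, a - 3/2*b - 1/2}

f_1 = 2*a - 3*b - 1, LT = a.
f_2 = 2*a*b + 7*b - 11, LT = a*b.

S(f_1,f_2): lcm = a*b. S = -3/2*b**2 - 4*b + 11/2.
  leading term b**2: no divisor's leading term divides it; move -3/2*b**2 to the remainder.
  leading term b: no divisor's leading term divides it; move -4*b to the remainder.
  leading term 1: no divisor's leading term divides it; move 11/2 to the remainder.
  remainder -3/2*b**2 - 4*b + 11/2 ≠ 0; add g_3 = -3/2*b**2 - 4*b + 11/2 to the basis.

S(f_1,g_3): leading monomials are coprime, so the S-polynomial reduces to 0 (Buchberger's first criterion).
S(f_2,g_3): lcm = a*b**2. S = -8/3*a*b + 7/2*b**2 + 11/3*a - 11/2*b.
  leading term a*b: subtract (-4/3*b)·f_1 from -8/3*a*b + 7/2*b**2 + 11/3*a - 11/2*b → -1/2*b**2 + 11/3*a - 41/6*b
  leading term b**2: subtract (1/3)·g_3 from -1/2*b**2 + 11/3*a - 41/6*b → 11/3*a - 11/2*b - 11/6
  leading term a: subtract (11/6)·f_1 from 11/3*a - 11/2*b - 11/6 → 0
  remainder 0.

Every S-polynomial of the final basis reduces to 0, so we have a Gröbner basis.
Inter-reduce: drop elements whose leading term is divisible by another's, tail-reduce, and make monic.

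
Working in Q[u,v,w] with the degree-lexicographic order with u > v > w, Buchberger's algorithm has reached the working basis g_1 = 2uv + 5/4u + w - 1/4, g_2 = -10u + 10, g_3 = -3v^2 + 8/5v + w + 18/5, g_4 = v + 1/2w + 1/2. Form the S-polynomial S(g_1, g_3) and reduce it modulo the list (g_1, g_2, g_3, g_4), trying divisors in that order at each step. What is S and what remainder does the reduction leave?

S(g_1, g_3) = 139/120uv + 1/3uw + 1/2vw + 6/5u - 1/8v; remainder on division = -1/4w^2 - 13/30w + 41/60.

lcm(LM(g_1), LM(g_3)) = uv^2.
S = (lcm/LT(g_1))·g_1 − (lcm/LT(g_3))·g_3 = 139/120uv + 1/3uw + 1/2vw + 6/5u - 1/8v.
Reduce S modulo (g_1, g_2, g_3, g_4) in that order:
  leading term uv: subtract (139/240)·g_1 from 139/120uv + 1/3uw + 1/2vw + 6/5u - 1/8v → 1/3uw + 1/2vw + 457/960u - 1/8v - 139/240w + 139/960
  leading term uw: subtract (-1/30w)·g_2 from 1/3uw + 1/2vw + 457/960u - 1/8v - 139/240w + 139/960 → 1/2vw + 457/960u - 1/8v - 59/240w + 139/960
  leading term vw: subtract (1/2w)·g_4 from 1/2vw + 457/960u - 1/8v - 59/240w + 139/960 → -1/4w^2 + 457/960u - 1/8v - 119/240w + 139/960
  leading term w^2: no divisor's leading term divides it; move -1/4w^2 to the remainder.
  leading term u: subtract (-457/9600)·g_2 from 457/960u - 1/8v - 119/240w + 139/960 → -1/8v - 119/240w + 149/240
  leading term v: subtract (-1/8)·g_4 from -1/8v - 119/240w + 149/240 → -13/30w + 41/60
  leading term w: no divisor's leading term divides it; move -13/30w to the remainder.
  leading term 1: no divisor's leading term divides it; move 41/60 to the remainder.
The remainder -1/4w^2 - 13/30w + 41/60 is nonzero, so it would be added as the next basis element.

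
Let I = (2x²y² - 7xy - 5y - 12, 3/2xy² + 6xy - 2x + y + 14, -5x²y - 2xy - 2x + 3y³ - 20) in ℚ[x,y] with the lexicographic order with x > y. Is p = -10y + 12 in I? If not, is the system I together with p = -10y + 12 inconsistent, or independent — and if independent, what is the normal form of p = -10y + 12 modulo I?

Adjoining -10y + 12 makes the ideal the whole ring: the system is inconsistent.

First compute the reduced Gröbner basis of I by Buchberger's algorithm.
f_1 = 2x²y² - 7xy - 5y - 12, LT = x²y².
f_2 = 3/2xy² + 6xy - 2x + y + 14, LT = xy².
f_3 = -5x²y - 2xy - 2x + 3y³ - 20, LT = x²y.

S(f_1,f_2): lcm = x²y². S = -4x²y + 4/3x² - 25/6xy - 28/3x - 5/2y - 6.
  reduce S modulo (f_1, f_2, f_3):
  remainder 4/3x² - 77/30xy - 116/15x - 12/5y³ - 5/2y + 10 ≠ 0; add h_4 = 4/3x² - 77/30xy - 116/15x - 12/5y³ - 5/2y + 10 to the basis.

S(f_1,f_3): lcm = x²y². S = -⅖xy² - 39/10xy + ⅗y⁴ - 13/2y - 6.
  reduce S modulo (f_1, f_2, f_3, h_4):
  remainder -23/10xy - 8/15x + ⅗y⁴ - 187/30y - 34/15 ≠ 0; add h_5 = -23/10xy - 8/15x + ⅗y⁴ - 187/30y - 34/15 to the basis.

S(f_1,h_4): lcm = x²y². S = 77/40xy³ + 29/5xy² - 7/2xy + 9/5y⁵ + 15/8y³ - 15/2y² - 5/2y - 6.
  reduce S modulo (f_1, f_2, f_3, h_4, h_5):
  remainder -4222/1035x + 9/5y⁵ + 40/23y⁴ + 15/8y³ - 527/60y² - 38572/1035y + 5344/1035 ≠ 0; add h_6 = -4222/1035x + 9/5y⁵ + 40/23y⁴ + 15/8y³ - 527/60y² - 38572/1035y + 5344/1035 to the basis.

S(f_3,h_4): lcm = x²y. S = 77/40xy² + 31/5xy + ⅖x + 9/5y⁴ - ⅗y³ + 15/8y² - 15/2y + 4.
  reduce S modulo (f_1, f_2, f_3, h_4, h_5, h_6):
  remainder 61749/42220y⁵ + 29784/10555y⁴ + 311919/337760y³ - 888599/168880y² - 295533/8444y - 175067/21110 ≠ 0; add h_7 = 61749/42220y⁵ + 29784/10555y⁴ + 311919/337760y³ - 888599/168880y² - 295533/8444y - 175067/21110 to the basis.

S(f_1,h_5): lcm = x²y². S = -16/69x²y + 6/23xy⁵ - 187/69xy² - 619/138xy - 5/2y - 6.
  reduce S modulo (f_1, f_2, f_3, h_4, h_5, h_6, h_7):
  remainder 2359081/52601y⁴ - 579200/52601y³ + 5564933/157803y² - 18236626/52601y - 12175064/157803 ≠ 0; add h_8 = 2359081/52601y⁴ - 579200/52601y³ + 5564933/157803y² - 18236626/52601y - 12175064/157803 to the basis.

S(f_2,h_5): lcm = xy². S = 260/69xy - 4/3x + 6/23y⁵ - 187/69y² - 22/69y + 28/3.
  reduce S modulo (f_1, f_2, f_3, h_4, h_5, h_6, h_7, h_8):
  remainder -46918465/217035452y³ - 1599625655/976659534y² + 574507690/162776589y + 596737540/488329767 ≠ 0; add h_9 = -46918465/217035452y³ - 1599625655/976659534y² + 574507690/162776589y + 596737540/488329767 to the basis.

S(f_3,h_5): lcm = x²y. S = -16/69x² + 6/23xy⁴ - 797/345xy - 202/345x - ⅗y³ + 4.
  reduce S modulo (f_1, f_2, f_3, h_4, h_5, h_6, h_7, h_8, h_9):
  remainder 58733522647/3884848902y² - 17246891030/647474817y - 13985699114/1942424451 ≠ 0; add h_10 = 58733522647/3884848902y² - 17246891030/647474817y - 13985699114/1942424451 to the basis.

S(f_2,h_6): lcm = xy². S = 4xy - 4/3x + 1863/4222y⁷ + 900/2111y⁶ + 15525/33776y⁵ - 36363/16888y⁴ - 19286/2111y³ + 2672/2111y² + ⅔y + 28/3.
  reduce S modulo (f_1, f_2, f_3, h_4, h_5, h_6, h_7, h_8, h_9, h_10):
  remainder 125664400260475/268647132587378y - 125664400260475/134323566293689 ≠ 0; add h_11 = 125664400260475/268647132587378y - 125664400260475/134323566293689 to the basis.

The other S-polynomials (S(f_2,f_3), S(f_2,h_4), S(h_4,h_5), S(f_1,h_6), S(f_3,h_6), S(h_4,h_6), S(h_5,h_6), S(f_1,h_7), S(f_2,h_7), S(f_3,h_7), S(h_4,h_7), S(h_5,h_7), S(h_6,h_7), S(f_1,h_8), S(f_2,h_8), S(f_3,h_8), S(h_4,h_8), S(h_5,h_8), S(h_6,h_8), S(h_7,h_8), S(f_1,h_9), S(f_2,h_9), S(f_3,h_9), S(h_4,h_9), S(h_5,h_9), S(h_6,h_9), S(h_7,h_9), S(h_8,h_9), S(f_1,h_10), S(f_2,h_10), S(f_3,h_10), S(h_4,h_10), S(h_5,h_10), S(h_6,h_10), S(h_7,h_10), S(h_8,h_10), S(h_9,h_10), S(f_1,h_11), S(f_2,h_11), S(f_3,h_11), S(h_4,h_11), S(h_5,h_11), S(h_6,h_11), S(h_7,h_11), S(h_8,h_11), S(h_9,h_11), S(h_10,h_11)) all reduce to 0 modulo the current basis, so we have a Gröbner basis.
Inter-reduce: drop elements whose leading term is divisible by another's, tail-reduce, and make monic.
Reduced Gröbner basis: {x + 1, y - 2}.
Label its elements g_1 = x + 1, g_2 = y - 2.

Reduce p = -10y + 12 modulo G:
  leading term y: subtract (-10)·g_2 from -10y + 12 → -8
  leading term 1: no divisor's leading term divides it; move -8 to the remainder.
  normal form = -8.
The normal form is nonzero, so p ∉ I. Since p minus its normal form lies in I, I + (p) = I + (r) where r = -8; decide whether this ideal is the whole ring.
Here r = -8 is a nonzero constant, hence a unit: 1 ∈ I + (p), the Gröbner basis of I + (p) is {1}, and the enlarged system has no common solution — adjoining p is inconsistent.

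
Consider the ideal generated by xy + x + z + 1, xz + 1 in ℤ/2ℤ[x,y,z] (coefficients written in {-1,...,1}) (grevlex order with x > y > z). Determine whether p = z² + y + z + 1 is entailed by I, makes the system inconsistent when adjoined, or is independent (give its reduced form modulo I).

First compute the reduced Gröbner basis of I by Buchberger's algorithm.
f_1 = xy + x + z + 1, LT = xy.
f_2 = xz + 1, LT = xz.

S(f_1,f_2): lcm = xyz. S = xz + z² + y + z.
  reduce S modulo (f_1, f_2):
  remainder z² + y + z + 1 ≠ 0; add h_3 = z² + y + z + 1 to the basis.

The other S-polynomials (S(f_1,h_3), S(f_2,h_3)) all reduce to 0 modulo the current basis, so we have a Gröbner basis.
Inter-reduce: drop elements whose leading term is divisible by another's, tail-reduce, and make monic.
Reduced Gröbner basis: {xy + x + z + 1, xz + 1, z² + y + z + 1}.
Label its elements g_1 = xy + x + z + 1, g_2 = xz + 1, g_3 = z² + y + z + 1.

Reduce p = z² + y + z + 1 modulo G:
  leading term z²: subtract (1)·g_3 from z² + y + z + 1 → 0
  normal form = 0.
Since the normal form is 0, p ∈ I.

z² + y + z + 1 lies in I (it reduces to 0).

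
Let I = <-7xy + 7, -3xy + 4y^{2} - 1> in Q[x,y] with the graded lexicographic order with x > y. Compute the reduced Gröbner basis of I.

f_1 = -7xy + 7, LT = xy.
f_2 = -3xy + 4y^{2} - 1, LT = xy.

S(f_1,f_2): lcm = xy. S = \tfrac{4}{3}y^{2} - \tfrac{4}{3}.
  reduce S modulo (f_1, f_2):
  remainder \tfrac{4}{3}y^{2} - \tfrac{4}{3} ≠ 0; add g_3 = \tfrac{4}{3}y^{2} - \tfrac{4}{3} to the basis.

S(f_1,g_3): lcm = xy^{2}. S = x - y.
  reduce S modulo (f_1, f_2, g_3):
  remainder x - y ≠ 0; add g_4 = x - y to the basis.

The other S-polynomials (S(f_2,g_3), S(f_1,g_4), S(f_2,g_4), S(g_3,g_4)) all reduce to 0 modulo the current basis, so we have a Gröbner basis.
Inter-reduce: drop elements whose leading term is divisible by another's, tail-reduce, and make monic.

G = {y^{2} - 1, x - y}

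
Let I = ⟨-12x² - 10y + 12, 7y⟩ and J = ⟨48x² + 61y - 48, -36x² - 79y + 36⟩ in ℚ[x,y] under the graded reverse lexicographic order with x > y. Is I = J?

For a fixed monomial order, each ideal has a unique reduced Gröbner basis; comparing bases decides equality.
Buchberger on the first generating set:
f_1 = -12x² - 10y + 12, LT = x².
f_2 = 7y, LT = y.

The S-polynomials (S(f_1,f_2)) all reduce to 0 modulo the current basis, so we have a Gröbner basis.
Inter-reduce: drop elements whose leading term is divisible by another's, tail-reduce, and make monic.
Reduced Gröbner basis: {x² - 1, y}.

Buchberger on the second generating set:
h_1 = 48x² + 61y - 48, LT = x².
h_2 = -36x² - 79y + 36, LT = x².

S(h_1,h_2): lcm = x². S = -133/144y.
  reduce S modulo (h_1, h_2):
  remainder -133/144y ≠ 0; add k_3 = -133/144y to the basis.

The other S-polynomials (S(h_1,k_3), S(h_2,k_3)) all reduce to 0 modulo the current basis, so we have a Gröbner basis.
Inter-reduce: drop elements whose leading term is divisible by another's, tail-reduce, and make monic.
Reduced Gröbner basis: {x² - 1, y}.

The two bases agree; hence the ideals are identical.

Yes, the ideals are equal.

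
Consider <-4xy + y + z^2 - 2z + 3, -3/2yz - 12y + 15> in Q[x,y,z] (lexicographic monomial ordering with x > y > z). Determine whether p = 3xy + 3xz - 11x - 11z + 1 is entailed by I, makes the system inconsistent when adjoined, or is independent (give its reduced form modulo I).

3xy + 3xz - 11x - 11z + 1 is independent of I; its normal form modulo I is 3/4y + 3/40z^4 + 7/40z^3 - 15/8z^2 - 51/8z - 61/10.

First compute the reduced Gröbner basis of I by Buchberger's algorithm.
f_1 = -4xy + y + z^2 - 2z + 3, LT = xy.
f_2 = -3/2yz - 12y + 15, LT = yz.

S(f_1,f_2): lcm = xyz. S = -8xy + 10x - 1/4yz - 1/4z^3 + 1/2z^2 - 3/4z.
  leading term xy: subtract (2)·f_1 from -8xy + 10x - 1/4yz - 1/4z^3 + 1/2z^2 - 3/4z → 10x - 1/4yz - 2y - 1/4z^3 - 3/2z^2 + 13/4z - 6
  leading term x: no divisor's leading term divides it; move 10x to the remainder.
  leading term yz: subtract (1/6)·f_2 from -1/4yz - 2y - 1/4z^3 - 3/2z^2 + 13/4z - 6 → -1/4z^3 - 3/2z^2 + 13/4z - 17/2
  leading term z^3: no divisor's leading term divides it; move -1/4z^3 to the remainder.
  leading term z^2: no divisor's leading term divides it; move -3/2z^2 to the remainder.
  leading term z: no divisor's leading term divides it; move 13/4z to the remainder.
  leading term 1: no divisor's leading term divides it; move -17/2 to the remainder.
  remainder 10x - 1/4z^3 - 3/2z^2 + 13/4z - 17/2 ≠ 0; add h_3 = 10x - 1/4z^3 - 3/2z^2 + 13/4z - 17/2 to the basis.

The other S-polynomials (S(f_1,h_3), S(f_2,h_3)) all reduce to 0 modulo the current basis, so we have a Gröbner basis.
Inter-reduce: drop elements whose leading term is divisible by another's, tail-reduce, and make monic.
Reduced Gröbner basis: {x - 1/40z^3 - 3/20z^2 + 13/40z - 17/20, yz + 8y - 10}.
Label its elements g_1 = x - 1/40z^3 - 3/20z^2 + 13/40z - 17/20, g_2 = yz + 8y - 10.

Reduce p = 3xy + 3xz - 11x - 11z + 1 modulo G:
  leading term xy: subtract (3y)·g_1 from 3xy + 3xz - 11x - 11z + 1 → 3xz - 11x + 3/40yz^3 + 9/20yz^2 - 39/40yz + 51/20y - 11z + 1
  leading term xz: subtract (3z)·g_1 from 3xz - 11x + 3/40yz^3 + 9/20yz^2 - 39/40yz + 51/20y - 11z + 1 → -11x + 3/40yz^3 + 9/20yz^2 - 39/40yz + 51/20y + 3/40z^4 + 9/20z^3 - 39/40z^2 - 169/20z + 1
  leading term x: subtract (-11)·g_1 from -11x + 3/40yz^3 + 9/20yz^2 - 39/40yz + 51/20y + 3/40z^4 + 9/20z^3 - 39/40z^2 - 169/20z + 1 → 3/40yz^3 + 9/20yz^2 - 39/40yz + 51/20y + 3/40z^4 + 7/40z^3 - 21/8z^2 - 39/8z - 167/20
  leading term yz^3: subtract (3/40z^2)·g_2 from 3/40yz^3 + 9/20yz^2 - 39/40yz + 51/20y + 3/40z^4 + 7/40z^3 - 21/8z^2 - 39/8z - 167/20 → -3/20yz^2 - 39/40yz + 51/20y + 3/40z^4 + 7/40z^3 - 15/8z^2 - 39/8z - 167/20
  leading term yz^2: subtract (-3/20z)·g_2 from -3/20yz^2 - 39/40yz + 51/20y + 3/40z^4 + 7/40z^3 - 15/8z^2 - 39/8z - 167/20 → 9/40yz + 51/20y + 3/40z^4 + 7/40z^3 - 15/8z^2 - 51/8z - 167/20
  leading term yz: subtract (9/40)·g_2 from 9/40yz + 51/20y + 3/40z^4 + 7/40z^3 - 15/8z^2 - 51/8z - 167/20 → 3/4y + 3/40z^4 + 7/40z^3 - 15/8z^2 - 51/8z - 61/10
  leading term y: no divisor's leading term divides it; move 3/4y to the remainder.
  leading term z^4: no divisor's leading term divides it; move 3/40z^4 to the remainder.
  leading term z^3: no divisor's leading term divides it; move 7/40z^3 to the remainder.
  leading term z^2: no divisor's leading term divides it; move -15/8z^2 to the remainder.
  leading term z: no divisor's leading term divides it; move -51/8z to the remainder.
  leading term 1: no divisor's leading term divides it; move -61/10 to the remainder.
  normal form = 3/4y + 3/40z^4 + 7/40z^3 - 15/8z^2 - 51/8z - 61/10.
The normal form is nonzero, so p ∉ I. Since p minus its normal form lies in I, I + (p) = I + (r) where r = 3/4y + 3/40z^4 + 7/40z^3 - 15/8z^2 - 51/8z - 61/10; decide whether this ideal is the whole ring.
Run Buchberger on G together with r (pairs among the g_i already reduce to 0 since G is a Gröbner basis):
g_1 = x - 1/40z^3 - 3/20z^2 + 13/40z - 17/20, LT = x.
g_2 = yz + 8y - 10, LT = yz.
r = 3/4y + 3/40z^4 + 7/40z^3 - 15/8z^2 - 51/8z - 61/10, LT = y.

S(g_2,r): lcm = yz. S = 8y - 1/10z^5 - 7/30z^4 + 5/2z^3 + 17/2z^2 + 122/15z - 10.
  leading term y: subtract (32/3)·r from 8y - 1/10z^5 - 7/30z^4 + 5/2z^3 + 17/2z^2 + 122/15z - 10 → -1/10z^5 - 31/30z^4 + 19/30z^3 + 57/2z^2 + 1142/15z + 826/15
  leading term z^5: no divisor's leading term divides it; move -1/10z^5 to the remainder.
  leading term z^4: no divisor's leading term divides it; move -31/30z^4 to the remainder.
  leading term z^3: no divisor's leading term divides it; move 19/30z^3 to the remainder.
  leading term z^2: no divisor's leading term divides it; move 57/2z^2 to the remainder.
  leading term z: no divisor's leading term divides it; move 1142/15z to the remainder.
  leading term 1: no divisor's leading term divides it; move 826/15 to the remainder.
  remainder -1/10z^5 - 31/30z^4 + 19/30z^3 + 57/2z^2 + 1142/15z + 826/15 ≠ 0; add m_4 = -1/10z^5 - 31/30z^4 + 19/30z^3 + 57/2z^2 + 1142/15z + 826/15 to the basis.

The other S-polynomials (S(g_1,g_2), S(g_1,r), S(g_1,m_4), S(g_2,m_4), S(r,m_4)) all reduce to 0 modulo the current basis, so we have a Gröbner basis.
Inter-reduce: drop elements whose leading term is divisible by another's, tail-reduce, and make monic.
Reduced Gröbner basis: {x - 1/40z^3 - 3/20z^2 + 13/40z - 17/20, y + 1/10z^4 + 7/30z^3 - 5/2z^2 - 17/2z - 122/15, z^5 + 31/3z^4 - 19/3z^3 - 285z^2 - 2284/3z - 1652/3}.
The reduced Gröbner basis of I + (p) is {x - 1/40z^3 - 3/20z^2 + 13/40z - 17/20, y + 1/10z^4 + 7/30z^3 - 5/2z^2 - 17/2z - 122/15, z^5 + 31/3z^4 - 19/3z^3 - 285z^2 - 2284/3z - 1652/3} ≠ {1}, a proper ideal, so the enlarged system stays consistent: p is independent of I, with normal form 3/4y + 3/40z^4 + 7/40z^3 - 15/8z^2 - 51/8z - 61/10.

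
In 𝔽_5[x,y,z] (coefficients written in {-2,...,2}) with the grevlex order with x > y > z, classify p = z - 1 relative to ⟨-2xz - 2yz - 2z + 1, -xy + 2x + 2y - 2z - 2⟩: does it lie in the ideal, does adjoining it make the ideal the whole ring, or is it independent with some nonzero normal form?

z - 1 is independent of I; its normal form modulo I is z - 1.

First compute the reduced Gröbner basis of I by Buchberger's algorithm.
f_1 = -2xz - 2yz - 2z + 1, LT = xz.
f_2 = -xy + 2x + 2y - 2z - 2, LT = xy.

S(f_1,f_2): lcm = xyz. S = y²z + 2xz - 2yz - 2z² + 2y - 2z.
  leading term y²z: no divisor's leading term divides it; move y²z to the remainder.
  leading term xz: subtract (-1)·f_1 from 2xz - 2yz - 2z² + 2y - 2z → yz - 2z² + 2y + z + 1
  leading term yz: no divisor's leading term divides it; move yz to the remainder.
  leading term z²: no divisor's leading term divides it; move -2z² to the remainder.
  leading term y: no divisor's leading term divides it; move 2y to the remainder.
  leading term z: no divisor's leading term divides it; move z to the remainder.
  leading term 1: no divisor's leading term divides it; move 1 to the remainder.
  remainder y²z + yz - 2z² + 2y + z + 1 ≠ 0; add h_3 = y²z + yz - 2z² + 2y + z + 1 to the basis.

The other S-polynomials (S(f_1,h_3), S(f_2,h_3)) all reduce to 0 modulo the current basis, so we have a Gröbner basis.
Inter-reduce: drop elements whose leading term is divisible by another's, tail-reduce, and make monic.
Reduced Gröbner basis: {y²z + yz - 2z² + 2y + z + 1, xy - 2x - 2y + 2z + 2, xz + yz + z + 2}.
Label its elements g_1 = y²z + yz - 2z² + 2y + z + 1, g_2 = xy - 2x - 2y + 2z + 2, g_3 = xz + yz + z + 2.

Reduce p = z - 1 modulo G:
  leading term z: no divisor's leading term divides it; move z to the remainder.
  leading term 1: no divisor's leading term divides it; move -1 to the remainder.
  normal form = z - 1.
The normal form is nonzero, so p ∉ I. Since p minus its normal form lies in I, I + (p) = I + (r) where r = z - 1; decide whether this ideal is the whole ring.
Run Buchberger on G together with r (pairs among the g_i already reduce to 0 since G is a Gröbner basis):
g_1 = y²z + yz - 2z² + 2y + z + 1, LT = y²z.
g_2 = xy - 2x - 2y + 2z + 2, LT = xy.
g_3 = xz + yz + z + 2, LT = xz.
r = z - 1, LT = z.

S(g_1,r): lcm = y²z. S = y² + yz - 2z² + 2y + z + 1.
  leading term y²: no divisor's leading term divides it; move y² to the remainder.
  leading term yz: subtract (y)·r from yz - 2z² + 2y + z + 1 → -2z² - 2y + z + 1
  leading term z²: subtract (-2z)·r from -2z² - 2y + z + 1 → -2y - z + 1
  leading term y: no divisor's leading term divides it; move -2y to the remainder.
  leading term z: subtract (-1)·r from -z + 1 → 0
  remainder y² - 2y ≠ 0; add m_5 = y² - 2y to the basis.

S(g_3,r): lcm = xz. S = yz + x + z + 2.
  leading term yz: subtract (y)·r from yz + x + z + 2 → x + y + z + 2
  leading term x: no divisor's leading term divides it; move x to the remainder.
  leading term y: no divisor's leading term divides it; move y to the remainder.
  leading term z: subtract (1)·r from z + 2 → -2
  leading term 1: no divisor's leading term divides it; move -2 to the remainder.
  remainder x + y - 2 ≠ 0; add m_6 = x + y - 2 to the basis.

The other S-polynomials (S(g_1,g_2), S(g_1,g_3), S(g_2,g_3), S(g_2,r), S(g_1,m_5), S(g_2,m_5), S(g_3,m_5), S(r,m_5), S(g_1,m_6), S(g_2,m_6), S(g_3,m_6), S(r,m_6), S(m_5,m_6)) all reduce to 0 modulo the current basis, so we have a Gröbner basis.
Inter-reduce: drop elements whose leading term is divisible by another's, tail-reduce, and make monic.
Reduced Gröbner basis: {y² - 2y, x + y - 2, z - 1}.
The reduced Gröbner basis of I + (p) is {y² - 2y, x + y - 2, z - 1} ≠ {1}, a proper ideal, so the enlarged system stays consistent: p is independent of I, with normal form z - 1.

Ideal membership is decidable via reduction modulo a Gröbner basis.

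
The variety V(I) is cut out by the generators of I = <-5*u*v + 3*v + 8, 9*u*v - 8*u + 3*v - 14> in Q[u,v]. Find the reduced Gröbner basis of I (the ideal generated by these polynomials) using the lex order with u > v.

Buchberger's algorithm terminates because the ascending chain of leading-term ideals stabilizes.

f_1 = -5*u*v + 3*v + 8, LT = u*v.
f_2 = 9*u*v - 8*u + 3*v - 14, LT = u*v.

S(f_1,f_2): lcm = u*v. S = 8/9*u - 14/15*v - 2/45.
  reduce S modulo (f_1, f_2):
  remainder 8/9*u - 14/15*v - 2/45 ≠ 0; add g_3 = 8/9*u - 14/15*v - 2/45 to the basis.

S(f_1,g_3): lcm = u*v. S = 21/20*v**2 - 11/20*v - 8/5.
  reduce S modulo (f_1, f_2, g_3):
  remainder 21/20*v**2 - 11/20*v - 8/5 ≠ 0; add g_4 = 21/20*v**2 - 11/20*v - 8/5 to the basis.

The other S-polynomials (S(f_2,g_3), S(f_1,g_4), S(f_2,g_4), S(g_3,g_4)) all reduce to 0 modulo the current basis, so we have a Gröbner basis.
Inter-reduce: drop elements whose leading term is divisible by another's, tail-reduce, and make monic.

G = {u - 21/20*v - 1/20, v**2 - 11/21*v - 32/21}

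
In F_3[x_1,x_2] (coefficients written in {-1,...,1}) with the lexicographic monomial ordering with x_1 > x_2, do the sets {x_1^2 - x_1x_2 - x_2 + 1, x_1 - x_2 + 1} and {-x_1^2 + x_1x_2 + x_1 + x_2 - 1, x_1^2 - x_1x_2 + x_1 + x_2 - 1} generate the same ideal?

No, the ideals differ.

For a fixed monomial order, each ideal has a unique reduced Gröbner basis; comparing bases decides equality.
Buchberger on the first generating set:
f_1 = x_1^2 - x_1x_2 - x_2 + 1, LT = x_1^2.
f_2 = x_1 - x_2 + 1, LT = x_1.

S(f_1,f_2): lcm = x_1^2. S = -x_1 - x_2 + 1.
  reduce S modulo (f_1, f_2):
  remainder x_2 - 1 ≠ 0; add g_3 = x_2 - 1 to the basis.

The other S-polynomials (S(f_1,g_3), S(f_2,g_3)) all reduce to 0 modulo the current basis, so we have a Gröbner basis.
Inter-reduce: drop elements whose leading term is divisible by another's, tail-reduce, and make monic.
Reduced Gröbner basis: {x_1, x_2 - 1}.

Buchberger on the second generating set:
h_1 = -x_1^2 + x_1x_2 + x_1 + x_2 - 1, LT = x_1^2.
h_2 = x_1^2 - x_1x_2 + x_1 + x_2 - 1, LT = x_1^2.

S(h_1,h_2): lcm = x_1^2. S = x_1 + x_2 - 1.
  reduce S modulo (h_1, h_2):
  remainder x_1 + x_2 - 1 ≠ 0; add k_3 = x_1 + x_2 - 1 to the basis.

S(h_1,k_3): lcm = x_1^2. S = x_1x_2 - x_2 + 1.
  reduce S modulo (h_1, h_2, k_3):
  remainder -x_2^2 + 1 ≠ 0; add k_4 = -x_2^2 + 1 to the basis.

The other S-polynomials (S(h_2,k_3), S(h_1,k_4), S(h_2,k_4), S(k_3,k_4)) all reduce to 0 modulo the current basis, so we have a Gröbner basis.
Inter-reduce: drop elements whose leading term is divisible by another's, tail-reduce, and make monic.
Reduced Gröbner basis: {x_1 + x_2 - 1, x_2^2 - 1}.

Since the reduced bases disagree, the two ideals are not the same.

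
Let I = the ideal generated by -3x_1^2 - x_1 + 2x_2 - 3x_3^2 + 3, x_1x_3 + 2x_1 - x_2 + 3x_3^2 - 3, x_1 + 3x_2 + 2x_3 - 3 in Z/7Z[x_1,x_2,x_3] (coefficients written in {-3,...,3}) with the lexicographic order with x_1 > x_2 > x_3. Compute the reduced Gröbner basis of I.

Buchberger's algorithm terminates because the ascending chain of leading-term ideals stabilizes.

f_1 = -3x_1^2 - x_1 + 2x_2 - 3x_3^2 + 3, LT = x_1^2.
f_2 = x_1x_3 + 2x_1 - x_2 + 3x_3^2 - 3, LT = x_1x_3.
f_3 = x_1 + 3x_2 + 2x_3 - 3, LT = x_1.

S(f_1,f_2): lcm = x_1^2x_3. S = -2x_1^2 + x_1x_2 - 3x_1x_3^2 - 2x_1x_3 + 3x_1 - 3x_2x_3 + x_3^3 - x_3.
  reduce S modulo (f_1, f_2, f_3):
  remainder -3x_2^2 - x_2x_3 + 3x_3^3 - 3x_3^2 + x_3 - 3 ≠ 0; add g_4 = -3x_2^2 - x_2x_3 + 3x_3^3 - 3x_3^2 + x_3 - 3 to the basis.

S(f_1,f_3): lcm = x_1^2. S = -3x_1x_2 - 2x_1x_3 + x_1 - 3x_2 + x_3^2 - 1.
  reduce S modulo (f_1, f_2, f_3, g_4):
  remainder 3x_2x_3 - x_2 + 2x_3^3 - 2x_3^2 - 1 ≠ 0; add g_5 = 3x_2x_3 - x_2 + 2x_3^3 - 2x_3^2 - 1 to the basis.

S(f_2,f_3): lcm = x_1x_3. S = 2x_1 - 3x_2x_3 - x_2 + x_3^2 + 3x_3 - 3.
  reduce S modulo (f_1, f_2, f_3, g_4, g_5):
  remainder -x_2 + 2x_3^3 - x_3^2 - x_3 + 2 ≠ 0; add g_6 = -x_2 + 2x_3^3 - x_3^2 - x_3 + 2 to the basis.

S(f_2,g_5): lcm = x_1x_2x_3. S = -3x_1x_3^3 + 3x_1x_3^2 - 2x_1 - x_2^2 + 3x_2x_3^2 - 3x_2.
  reduce S modulo (f_1, f_2, f_3, g_4, g_5, g_6):
  remainder 2x_3^4 - x_3^3 + x_3^2 - 1 ≠ 0; add g_7 = 2x_3^4 - x_3^3 + x_3^2 - 1 to the basis.

The other S-polynomials (S(f_1,g_4), S(f_2,g_4), S(f_3,g_4), S(f_1,g_5), S(f_3,g_5), S(g_4,g_5), S(f_1,g_6), S(f_2,g_6), S(f_3,g_6), S(g_4,g_6), S(g_5,g_6), S(f_1,g_7), S(f_2,g_7), S(f_3,g_7), S(g_4,g_7), S(g_5,g_7), S(g_6,g_7)) all reduce to 0 modulo the current basis, so we have a Gröbner basis.
Inter-reduce: drop elements whose leading term is divisible by another's, tail-reduce, and make monic.

G = {x_1 - x_3^3 - 3x_3^2 - x_3 + 3, x_2 - 2x_3^3 + x_3^2 + x_3 - 2, x_3^4 + 3x_3^3 - 3x_3^2 + 3}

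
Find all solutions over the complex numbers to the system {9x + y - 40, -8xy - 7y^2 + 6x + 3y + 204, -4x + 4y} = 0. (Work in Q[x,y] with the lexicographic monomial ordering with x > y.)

Compute a lex Gröbner basis by Buchberger's algorithm.
f_1 = 9x + y - 40, LT = x.
f_2 = -8xy + 6x - 7y^2 + 3y + 204, LT = xy.
f_3 = -4x + 4y, LT = x.

S(f_1,f_2): lcm = xy. S = 3/4x - 55/72y^2 - 293/72y + 51/2.
  leading term x: subtract (1/12)·f_1 from 3/4x - 55/72y^2 - 293/72y + 51/2 → -55/72y^2 - 299/72y + 173/6
  leading term y^2: no divisor's leading term divides it; move -55/72y^2 to the remainder.
  leading term y: no divisor's leading term divides it; move -299/72y to the remainder.
  leading term 1: no divisor's leading term divides it; move 173/6 to the remainder.
  remainder -55/72y^2 - 299/72y + 173/6 ≠ 0; add h_4 = -55/72y^2 - 299/72y + 173/6 to the basis.

S(f_1,f_3): lcm = x. S = 10/9y - 40/9.
  leading term y: no divisor's leading term divides it; move 10/9y to the remainder.
  leading term 1: no divisor's leading term divides it; move -40/9 to the remainder.
  remainder 10/9y - 40/9 ≠ 0; add h_5 = 10/9y - 40/9 to the basis.

S(f_2,f_3): lcm = xy. S = -3/4x + 15/8y^2 - 3/8y - 51/2.
  leading term x: subtract (-1/12)·f_1 from -3/4x + 15/8y^2 - 3/8y - 51/2 → 15/8y^2 - 7/24y - 173/6
  leading term y^2: subtract (-27/11)·h_4 from 15/8y^2 - 7/24y - 173/6 → -346/33y + 1384/33
  leading term y: subtract (-519/55)·h_5 from -346/33y + 1384/33 → 0
  remainder 0.

S(f_1,h_4): leading monomials are coprime, so the S-polynomial reduces to 0 (Buchberger's first criterion).
S(f_2,h_4): lcm = xy^2. S = -1361/220xy + 2076/55x + 7/8y^3 - 3/8y^2 - 51/2y.
  leading term xy: subtract (-1361/1980y)·f_1 from -1361/220xy + 2076/55x + 7/8y^3 - 3/8y^2 - 51/2y → 2076/55x + 7/8y^3 + 1237/3960y^2 - 10493/198y
  leading term x: subtract (692/165)·f_1 from 2076/55x + 7/8y^3 + 1237/3960y^2 - 10493/198y → 7/8y^3 + 1237/3960y^2 - 5147/90y + 5536/33
  leading term y^3: subtract (-63/55y)·h_4 from 7/8y^3 + 1237/3960y^2 - 5147/90y + 5536/33 → -40/9y^2 - 2392/99y + 5536/33
  leading term y^2: subtract (64/11)·h_4 from -40/9y^2 - 2392/99y + 5536/33 → 0
  remainder 0.

S(f_3,h_4): leading monomials are coprime, so the S-polynomial reduces to 0 (Buchberger's first criterion).
S(f_1,h_5): leading monomials are coprime, so the S-polynomial reduces to 0 (Buchberger's first criterion).
S(f_2,h_5): lcm = xy. S = 13/4x + 7/8y^2 - 3/8y - 51/2.
  leading term x: subtract (13/36)·f_1 from 13/4x + 7/8y^2 - 3/8y - 51/2 → 7/8y^2 - 53/72y - 199/18
  leading term y^2: subtract (-63/55)·h_4 from 7/8y^2 - 53/72y - 199/18 → -2719/495y + 10876/495
  leading term y: subtract (-2719/550)·h_5 from -2719/495y + 10876/495 → 0
  remainder 0.

S(f_3,h_5): leading monomials are coprime, so the S-polynomial reduces to 0 (Buchberger's first criterion).
S(h_4,h_5): lcm = y^2. S = 519/55y - 2076/55.
  leading term y: subtract (4671/550)·h_5 from 519/55y - 2076/55 → 0
  remainder 0.

Every S-polynomial of the final basis reduces to 0, so we have a Gröbner basis.
Inter-reduce: drop elements whose leading term is divisible by another's, tail-reduce, and make monic.
Reduced Gröbner basis: {x - 4, y - 4}.

Elimination: the polynomial y - 4 lies in the elimination ideal for y, so y ∈ {4}. For each such y, the remaining basis elements (now univariate) give the rest of the solution.
  y = 4: the earlier basis element becomes x - 4 = 0, giving x = 4 — point (4, 4).
Check: every point annihilates each of the original generators.

{(4, 4)}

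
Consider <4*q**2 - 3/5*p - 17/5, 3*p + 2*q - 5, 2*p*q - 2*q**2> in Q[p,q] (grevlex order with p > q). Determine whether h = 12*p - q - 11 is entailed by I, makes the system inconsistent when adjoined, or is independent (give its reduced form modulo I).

12*p - q - 11 lies in I (it reduces to 0).

First compute the reduced Gröbner basis of I by Buchberger's algorithm.
f_1 = 4*q**2 - 3/5*p - 17/5, LT = q**2.
f_2 = 3*p + 2*q - 5, LT = p.
f_3 = 2*p*q - 2*q**2, LT = p*q.

S(f_1,f_3): lcm = p*q**2. S = q**3 - 3/20*p**2 - 17/20*p.
  reduce S modulo (f_1, f_2, f_3):
  remainder 121/60*q - 121/60 ≠ 0; add k_4 = 121/60*q - 121/60 to the basis.

The other S-polynomials (S(f_1,f_2), S(f_2,f_3), S(f_1,k_4), S(f_2,k_4), S(f_3,k_4)) all reduce to 0 modulo the current basis, so we have a Gröbner basis.
Inter-reduce: drop elements whose leading term is divisible by another's, tail-reduce, and make monic.
Reduced Gröbner basis: {p - 1, q - 1}.
Label its elements g_1 = p - 1, g_2 = q - 1.

Reduce h = 12*p - q - 11 modulo G:
  leading term p: subtract (12)·g_1 from 12*p - q - 11 → -q + 1
  leading term q: subtract (-1)·g_2 from -q + 1 → 0
  normal form = 0.
Since the normal form is 0, h ∈ I.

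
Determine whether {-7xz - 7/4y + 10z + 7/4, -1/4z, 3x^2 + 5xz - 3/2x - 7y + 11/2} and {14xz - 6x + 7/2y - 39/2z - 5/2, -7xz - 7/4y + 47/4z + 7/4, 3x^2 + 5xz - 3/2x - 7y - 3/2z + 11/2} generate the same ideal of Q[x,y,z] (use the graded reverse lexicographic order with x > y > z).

Since reduced Gröbner bases are canonical representatives of ideals under a given ordering, it suffices to compute and compare them.
Buchberger on the first generating set:
f_1 = -7xz - 7/4y + 10z + 7/4, LT = xz.
f_2 = -1/4z, LT = z.
f_3 = 3x^2 + 5xz - 3/2x - 7y + 11/2, LT = x^2.

S(f_1,f_2): lcm = xz. S = 1/4y - 10/7z - 1/4.
  reduce S modulo (f_1, f_2, f_3):
  remainder 1/4y - 1/4 ≠ 0; add g_4 = 1/4y - 1/4 to the basis.

The other S-polynomials (S(f_1,f_3), S(f_2,f_3), S(f_1,g_4), S(f_2,g_4), S(f_3,g_4)) all reduce to 0 modulo the current basis, so we have a Gröbner basis.
Inter-reduce: drop elements whose leading term is divisible by another's, tail-reduce, and make monic.
Reduced Gröbner basis: {x^2 - 1/2x - 1/2, y - 1, z}.

Buchberger on the second generating set:
h_1 = 14xz - 6x + 7/2y - 39/2z - 5/2, LT = xz.
h_2 = -7xz - 7/4y + 47/4z + 7/4, LT = xz.
h_3 = 3x^2 + 5xz - 3/2x - 7y - 3/2z + 11/2, LT = x^2.

S(h_1,h_2): lcm = xz. S = -3/7x + 2/7z + 1/14.
  reduce S modulo (h_1, h_2, h_3):
  remainder -3/7x + 2/7z + 1/14 ≠ 0; add k_4 = -3/7x + 2/7z + 1/14 to the basis.

S(h_1,h_3): lcm = x^2z. S = -5/3xz^2 - 3/7x^2 + 1/4xy - 25/28xz + 7/3yz + 1/2z^2 - 5/28x - 11/6z.
  reduce S modulo (h_1, h_2, h_3, k_4):
  remainder 35/12yz - 51/28z^2 - 247/336y - 3219/784z + 167/336 ≠ 0; add k_5 = 35/12yz - 51/28z^2 - 247/336y - 3219/784z + 167/336 to the basis.

S(h_2,h_3): lcm = x^2z. S = -5/3xz^2 + 1/4xy - 33/28xz + 7/3yz + 1/2z^2 - 1/4x - 11/6z.
  reduce S modulo (h_1, h_2, h_3, k_4, k_5):
  remainder 5/4y - 115/84z - 85/84 ≠ 0; add k_6 = 5/4y - 115/84z - 85/84 to the basis.

S(h_1,k_4): lcm = xz. S = 2/3z^2 - 3/7x + 1/4y - 103/84z - 5/28.
  reduce S modulo (h_1, h_2, h_3, k_4, k_5, k_6):
  remainder 2/3z^2 - 26/21z - 1/21 ≠ 0; add k_7 = 2/3z^2 - 26/21z - 1/21 to the basis.

The other S-polynomials (S(h_2,k_4), S(h_3,k_4), S(h_1,k_5), S(h_2,k_5), S(h_3,k_5), S(k_4,k_5), S(h_1,k_6), S(h_2,k_6), S(h_3,k_6), S(k_4,k_6), S(k_5,k_6), S(h_1,k_7), S(h_2,k_7), S(h_3,k_7), S(k_4,k_7), S(k_5,k_7), S(k_6,k_7)) all reduce to 0 modulo the current basis, so we have a Gröbner basis.
Inter-reduce: drop elements whose leading term is divisible by another's, tail-reduce, and make monic.
Reduced Gröbner basis: {z^2 - 13/7z - 1/14, x - 2/3z - 1/6, y - 23/21z - 17/21}.

These differ, so the ideals are not equal.

No, the ideals differ.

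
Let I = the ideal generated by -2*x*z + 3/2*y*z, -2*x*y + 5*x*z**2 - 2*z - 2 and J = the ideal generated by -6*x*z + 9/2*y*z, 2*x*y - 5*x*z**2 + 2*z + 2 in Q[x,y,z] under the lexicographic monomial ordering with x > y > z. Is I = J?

Since reduced Gröbner bases are canonical representatives of ideals under a given ordering, it suffices to compute and compare them.
Buchberger on the first generating set:
f_1 = -2*x*z + 3/2*y*z, LT = x*z.
f_2 = -2*x*y + 5*x*z**2 - 2*z - 2, LT = x*y.

S(f_1,f_2): lcm = x*y*z. S = 5/2*x*z**3 - 3/4*y**2*z - z**2 - z.
  leading term x*z**3: subtract (-5/4*z**2)·f_1 from 5/2*x*z**3 - 3/4*y**2*z - z**2 - z → -3/4*y**2*z + 15/8*y*z**3 - z**2 - z
  leading term y**2*z: no divisor's leading term divides it; move -3/4*y**2*z to the remainder.
  leading term y*z**3: no divisor's leading term divides it; move 15/8*y*z**3 to the remainder.
  leading term z**2: no divisor's leading term divides it; move -z**2 to the remainder.
  leading term z: no divisor's leading term divides it; move -z to the remainder.
  remainder -3/4*y**2*z + 15/8*y*z**3 - z**2 - z ≠ 0; add g_3 = -3/4*y**2*z + 15/8*y*z**3 - z**2 - z to the basis.

The other S-polynomials (S(f_1,g_3), S(f_2,g_3)) all reduce to 0 modulo the current basis, so we have a Gröbner basis.
Inter-reduce: drop elements whose leading term is divisible by another's, tail-reduce, and make monic.
Reduced Gröbner basis: {x*y - 15/8*y*z**2 + z + 1, x*z - 3/4*y*z, y**2*z - 5/2*y*z**3 + 4/3*z**2 + 4/3*z}.

Buchberger on the second generating set:
h_1 = -6*x*z + 9/2*y*z, LT = x*z.
h_2 = 2*x*y - 5*x*z**2 + 2*z + 2, LT = x*y.

S(h_1,h_2): lcm = x*y*z. S = 5/2*x*z**3 - 3/4*y**2*z - z**2 - z.
  leading term x*z**3: subtract (-5/12*z**2)·h_1 from 5/2*x*z**3 - 3/4*y**2*z - z**2 - z → -3/4*y**2*z + 15/8*y*z**3 - z**2 - z
  leading term y**2*z: no divisor's leading term divides it; move -3/4*y**2*z to the remainder.
  leading term y*z**3: no divisor's leading term divides it; move 15/8*y*z**3 to the remainder.
  leading term z**2: no divisor's leading term divides it; move -z**2 to the remainder.
  leading term z: no divisor's leading term divides it; move -z to the remainder.
  remainder -3/4*y**2*z + 15/8*y*z**3 - z**2 - z ≠ 0; add k_3 = -3/4*y**2*z + 15/8*y*z**3 - z**2 - z to the basis.

The other S-polynomials (S(h_1,k_3), S(h_2,k_3)) all reduce to 0 modulo the current basis, so we have a Gröbner basis.
Inter-reduce: drop elements whose leading term is divisible by another's, tail-reduce, and make monic.
Reduced Gröbner basis: {x*y - 15/8*y*z**2 + z + 1, x*z - 3/4*y*z, y**2*z - 5/2*y*z**3 + 4/3*z**2 + 4/3*z}.

The two bases agree; hence the ideals are identical.

Yes, the ideals are equal.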